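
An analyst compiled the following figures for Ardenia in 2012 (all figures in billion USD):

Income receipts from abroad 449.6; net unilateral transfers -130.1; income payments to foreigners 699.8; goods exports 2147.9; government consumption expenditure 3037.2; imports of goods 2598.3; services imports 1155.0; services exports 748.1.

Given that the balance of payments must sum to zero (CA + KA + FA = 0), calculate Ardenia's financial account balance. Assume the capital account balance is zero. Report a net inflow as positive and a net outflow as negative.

Goods balance = 2147.9 - 2598.3 = -450.4
Services balance = 748.1 - 1155.0 = -406.9
Trade balance (goods + services) = -450.4 + (-406.9) = -857.3
Net primary income = 449.6 - 699.8 = -250.2
Net secondary income = -130.1
Current account = -857.3 + (-250.2) + (-130.1) = -1237.6
Financial account = -(-1237.6) = 1237.6

1237.6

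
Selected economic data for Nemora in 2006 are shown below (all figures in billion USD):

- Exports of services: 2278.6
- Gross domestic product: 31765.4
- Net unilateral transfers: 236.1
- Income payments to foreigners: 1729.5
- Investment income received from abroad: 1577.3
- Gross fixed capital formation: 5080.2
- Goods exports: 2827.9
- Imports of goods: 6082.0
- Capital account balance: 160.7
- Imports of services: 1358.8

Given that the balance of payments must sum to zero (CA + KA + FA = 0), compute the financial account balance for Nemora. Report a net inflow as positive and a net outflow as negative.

2089.7

Goods balance = 2827.9 - 6082.0 = -3254.1
Services balance = 2278.6 - 1358.8 = 919.8
Trade balance (goods + services) = -3254.1 + 919.8 = -2334.3
Net primary income = 1577.3 - 1729.5 = -152.2
Net secondary income = 236.1
Current account = -2334.3 + (-152.2) + 236.1 = -2250.4
Financial account = -(-2250.4 + 160.7) = 2089.7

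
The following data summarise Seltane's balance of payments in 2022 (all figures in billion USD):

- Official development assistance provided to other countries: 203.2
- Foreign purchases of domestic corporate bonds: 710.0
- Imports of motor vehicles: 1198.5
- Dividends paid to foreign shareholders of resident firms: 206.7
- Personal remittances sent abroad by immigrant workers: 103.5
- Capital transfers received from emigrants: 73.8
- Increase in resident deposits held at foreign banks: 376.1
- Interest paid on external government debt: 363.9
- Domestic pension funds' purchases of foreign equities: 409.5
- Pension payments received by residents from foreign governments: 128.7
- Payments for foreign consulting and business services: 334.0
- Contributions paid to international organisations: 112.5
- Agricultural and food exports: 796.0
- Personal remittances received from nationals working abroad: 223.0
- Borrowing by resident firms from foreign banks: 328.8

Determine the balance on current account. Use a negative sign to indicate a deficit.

-1374.6

Goods: 796.0 - 1198.5 = -402.5
Services: -334.0
Primary income: -206.7 - 363.9 = -570.6
Secondary income: 223.0 + 128.7 - 112.5 - 203.2 - 103.5 = -67.5
Current account = (-402.5) + (-334.0) + (-570.6) + (-67.5) = -1374.6
(Excluded from the current account — financial account: foreign purchases of domestic corporate bonds 710.0, increase in resident deposits held at foreign banks 376.1, domestic pension funds' purchases of foreign equities 409.5, borrowing by resident firms from foreign banks 328.8; capital account: capital transfers received from emigrants 73.8.)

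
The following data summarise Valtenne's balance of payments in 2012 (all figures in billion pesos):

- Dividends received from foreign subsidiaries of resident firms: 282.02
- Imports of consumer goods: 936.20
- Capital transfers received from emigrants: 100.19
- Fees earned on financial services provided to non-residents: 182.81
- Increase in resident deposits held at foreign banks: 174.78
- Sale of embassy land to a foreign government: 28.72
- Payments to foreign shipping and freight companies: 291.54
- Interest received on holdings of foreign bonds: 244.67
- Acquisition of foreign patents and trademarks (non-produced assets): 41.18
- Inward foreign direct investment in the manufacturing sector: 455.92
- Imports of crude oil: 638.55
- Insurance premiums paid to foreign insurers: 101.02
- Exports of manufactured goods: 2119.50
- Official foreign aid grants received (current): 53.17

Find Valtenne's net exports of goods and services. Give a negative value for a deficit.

335.00

Goods: -936.20 + 2119.50 - 638.55 = 544.75
Services: -101.02 - 291.54 + 182.81 = -209.75
Trade balance = 544.75 + (-209.75) = 335.00
(Excluded from the trade balance — primary income: dividends received from foreign subsidiaries of resident firms 282.02, interest received on holdings of foreign bonds 244.67; capital account: capital transfers received from emigrants 100.19, sale of embassy land to a foreign government 28.72, acquisition of foreign patents and trademarks (non-produced assets) 41.18; financial account: increase in resident deposits held at foreign banks 174.78, inward foreign direct investment in the manufacturing sector 455.92; secondary income: official foreign aid grants received (current) 53.17.)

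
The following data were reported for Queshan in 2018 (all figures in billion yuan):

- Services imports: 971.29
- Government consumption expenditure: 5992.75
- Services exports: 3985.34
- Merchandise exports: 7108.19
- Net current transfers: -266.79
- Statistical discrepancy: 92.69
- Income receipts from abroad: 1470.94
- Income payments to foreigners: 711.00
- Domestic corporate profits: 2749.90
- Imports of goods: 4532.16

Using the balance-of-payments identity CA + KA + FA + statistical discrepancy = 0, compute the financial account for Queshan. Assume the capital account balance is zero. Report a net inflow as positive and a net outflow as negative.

Goods balance = 7108.19 - 4532.16 = 2576.03
Services balance = 3985.34 - 971.29 = 3014.05
Trade balance (goods + services) = 2576.03 + 3014.05 = 5590.08
Net primary income = 1470.94 - 711.00 = 759.94
Net secondary income = -266.79
Current account = 5590.08 + 759.94 + (-266.79) = 6083.23
Financial account = -(6083.23 + 92.69) = -6175.92

-6175.92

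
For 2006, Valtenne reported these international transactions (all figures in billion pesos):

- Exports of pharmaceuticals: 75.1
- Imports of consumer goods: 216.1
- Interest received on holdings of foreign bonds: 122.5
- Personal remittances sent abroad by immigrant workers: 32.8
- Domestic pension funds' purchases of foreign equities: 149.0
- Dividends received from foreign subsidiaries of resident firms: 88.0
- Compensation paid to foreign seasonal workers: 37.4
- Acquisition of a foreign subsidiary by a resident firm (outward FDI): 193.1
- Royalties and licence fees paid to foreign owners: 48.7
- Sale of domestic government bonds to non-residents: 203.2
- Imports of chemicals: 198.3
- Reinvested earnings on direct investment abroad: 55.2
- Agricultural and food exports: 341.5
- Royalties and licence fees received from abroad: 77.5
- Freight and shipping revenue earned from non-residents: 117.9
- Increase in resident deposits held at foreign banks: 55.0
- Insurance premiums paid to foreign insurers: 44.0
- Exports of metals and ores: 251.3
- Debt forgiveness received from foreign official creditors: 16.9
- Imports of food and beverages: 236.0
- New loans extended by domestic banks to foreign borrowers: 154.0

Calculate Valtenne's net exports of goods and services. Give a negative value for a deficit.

Goods: 341.5 - 198.3 + 75.1 - 236.0 + 251.3 - 216.1 = 17.5
Services: 117.9 - 48.7 + 77.5 - 44.0 = 102.7
Trade balance = 17.5 + 102.7 = 120.2
(Excluded from the trade balance — primary income: interest received on holdings of foreign bonds 122.5, dividends received from foreign subsidiaries of resident firms 88.0, compensation paid to foreign seasonal workers 37.4, reinvested earnings on direct investment abroad 55.2; secondary income: personal remittances sent abroad by immigrant workers 32.8; financial account: domestic pension funds' purchases of foreign equities 149.0, acquisition of a foreign subsidiary by a resident firm (outward FDI) 193.1, sale of domestic government bonds to non-residents 203.2, increase in resident deposits held at foreign banks 55.0, new loans extended by domestic banks to foreign borrowers 154.0; capital account: debt forgiveness received from foreign official creditors 16.9.)

120.2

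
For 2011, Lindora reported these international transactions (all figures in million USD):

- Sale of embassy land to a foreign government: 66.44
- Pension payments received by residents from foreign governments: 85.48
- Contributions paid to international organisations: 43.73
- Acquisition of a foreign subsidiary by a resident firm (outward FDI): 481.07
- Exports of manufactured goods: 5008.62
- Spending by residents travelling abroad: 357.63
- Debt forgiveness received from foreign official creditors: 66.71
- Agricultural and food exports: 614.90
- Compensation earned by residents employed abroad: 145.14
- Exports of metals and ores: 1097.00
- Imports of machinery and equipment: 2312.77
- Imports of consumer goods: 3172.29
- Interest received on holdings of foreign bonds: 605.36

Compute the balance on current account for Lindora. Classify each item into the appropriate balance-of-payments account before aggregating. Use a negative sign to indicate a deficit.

Goods: 614.90 + 5008.62 - 3172.29 + 1097.00 - 2312.77 = 1235.46
Services: -357.63
Primary income: 605.36 + 145.14 = 750.50
Secondary income: -43.73 + 85.48 = 41.75
Current account = 1235.46 + (-357.63) + 750.50 + 41.75 = 1670.08
(Excluded from the current account — capital account: sale of embassy land to a foreign government 66.44, debt forgiveness received from foreign official creditors 66.71; financial account: acquisition of a foreign subsidiary by a resident firm (outward FDI) 481.07.)

1670.08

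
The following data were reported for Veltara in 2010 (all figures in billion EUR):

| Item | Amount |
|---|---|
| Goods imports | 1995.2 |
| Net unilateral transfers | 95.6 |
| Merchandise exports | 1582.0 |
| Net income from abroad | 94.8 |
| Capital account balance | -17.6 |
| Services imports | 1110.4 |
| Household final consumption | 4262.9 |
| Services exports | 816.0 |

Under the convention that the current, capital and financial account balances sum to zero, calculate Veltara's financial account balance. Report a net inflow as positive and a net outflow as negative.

534.8

Goods balance = 1582.0 - 1995.2 = -413.2
Services balance = 816.0 - 1110.4 = -294.4
Trade balance (goods + services) = -413.2 + (-294.4) = -707.6
Net primary income = 94.8
Net secondary income = 95.6
Current account = -707.6 + 94.8 + 95.6 = -517.2
Financial account = -(-517.2 + (-17.6)) = 534.8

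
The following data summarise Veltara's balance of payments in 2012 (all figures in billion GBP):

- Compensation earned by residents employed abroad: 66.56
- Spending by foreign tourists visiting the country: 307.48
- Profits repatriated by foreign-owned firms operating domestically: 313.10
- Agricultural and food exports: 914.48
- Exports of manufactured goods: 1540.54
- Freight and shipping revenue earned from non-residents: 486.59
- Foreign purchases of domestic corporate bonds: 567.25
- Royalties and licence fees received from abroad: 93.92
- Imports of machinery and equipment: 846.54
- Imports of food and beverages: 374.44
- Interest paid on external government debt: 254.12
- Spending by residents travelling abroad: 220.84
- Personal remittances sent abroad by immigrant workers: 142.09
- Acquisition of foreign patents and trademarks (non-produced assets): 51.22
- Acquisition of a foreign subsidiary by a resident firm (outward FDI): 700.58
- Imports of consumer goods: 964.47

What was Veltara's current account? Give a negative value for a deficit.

293.97

Goods: -846.54 + 914.48 - 374.44 - 964.47 + 1540.54 = 269.57
Services: 486.59 - 220.84 + 93.92 + 307.48 = 667.15
Primary income: -254.12 - 313.10 + 66.56 = -500.66
Secondary income: -142.09
Current account = 269.57 + 667.15 + (-500.66) + (-142.09) = 293.97
(Excluded from the current account — financial account: foreign purchases of domestic corporate bonds 567.25, acquisition of a foreign subsidiary by a resident firm (outward FDI) 700.58; capital account: acquisition of foreign patents and trademarks (non-produced assets) 51.22.)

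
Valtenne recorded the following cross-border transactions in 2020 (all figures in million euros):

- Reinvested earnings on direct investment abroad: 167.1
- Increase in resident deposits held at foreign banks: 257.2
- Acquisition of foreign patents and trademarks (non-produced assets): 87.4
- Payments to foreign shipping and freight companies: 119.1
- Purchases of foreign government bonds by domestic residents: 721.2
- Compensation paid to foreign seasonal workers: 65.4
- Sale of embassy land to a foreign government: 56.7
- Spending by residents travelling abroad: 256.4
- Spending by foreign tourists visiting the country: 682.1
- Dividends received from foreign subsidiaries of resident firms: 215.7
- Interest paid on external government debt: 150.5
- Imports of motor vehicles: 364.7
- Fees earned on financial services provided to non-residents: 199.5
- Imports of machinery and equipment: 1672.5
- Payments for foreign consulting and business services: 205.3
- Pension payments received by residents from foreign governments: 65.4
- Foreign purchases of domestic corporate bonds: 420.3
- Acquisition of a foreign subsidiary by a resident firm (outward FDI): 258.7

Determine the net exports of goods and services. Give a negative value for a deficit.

Goods: -1672.5 - 364.7 = -2037.2
Services: -119.1 + 199.5 - 256.4 - 205.3 + 682.1 = 300.8
Trade balance = -2037.2 + 300.8 = -1736.4
(Excluded from the trade balance — primary income: reinvested earnings on direct investment abroad 167.1, compensation paid to foreign seasonal workers 65.4, dividends received from foreign subsidiaries of resident firms 215.7, interest paid on external government debt 150.5; financial account: increase in resident deposits held at foreign banks 257.2, purchases of foreign government bonds by domestic residents 721.2, foreign purchases of domestic corporate bonds 420.3, acquisition of a foreign subsidiary by a resident firm (outward FDI) 258.7; capital account: acquisition of foreign patents and trademarks (non-produced assets) 87.4, sale of embassy land to a foreign government 56.7; secondary income: pension payments received by residents from foreign governments 65.4.)

-1736.4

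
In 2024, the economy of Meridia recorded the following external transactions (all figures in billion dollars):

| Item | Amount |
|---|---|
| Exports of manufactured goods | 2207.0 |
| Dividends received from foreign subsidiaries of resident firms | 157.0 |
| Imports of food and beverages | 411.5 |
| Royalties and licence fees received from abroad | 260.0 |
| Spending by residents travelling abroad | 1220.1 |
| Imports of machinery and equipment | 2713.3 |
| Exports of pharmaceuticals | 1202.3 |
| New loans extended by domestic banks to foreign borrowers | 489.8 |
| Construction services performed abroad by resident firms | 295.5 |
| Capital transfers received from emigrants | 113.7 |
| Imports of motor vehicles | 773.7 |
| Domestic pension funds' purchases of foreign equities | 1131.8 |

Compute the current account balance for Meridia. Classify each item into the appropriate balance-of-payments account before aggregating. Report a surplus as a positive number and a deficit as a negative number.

-996.8

Goods: 1202.3 + 2207.0 - 411.5 - 773.7 - 2713.3 = -489.2
Services: 295.5 + 260.0 - 1220.1 = -664.6
Primary income: 157.0
Current account = (-489.2) + (-664.6) + 157.0 = -996.8
(Excluded from the current account — financial account: new loans extended by domestic banks to foreign borrowers 489.8, domestic pension funds' purchases of foreign equities 1131.8; capital account: capital transfers received from emigrants 113.7.)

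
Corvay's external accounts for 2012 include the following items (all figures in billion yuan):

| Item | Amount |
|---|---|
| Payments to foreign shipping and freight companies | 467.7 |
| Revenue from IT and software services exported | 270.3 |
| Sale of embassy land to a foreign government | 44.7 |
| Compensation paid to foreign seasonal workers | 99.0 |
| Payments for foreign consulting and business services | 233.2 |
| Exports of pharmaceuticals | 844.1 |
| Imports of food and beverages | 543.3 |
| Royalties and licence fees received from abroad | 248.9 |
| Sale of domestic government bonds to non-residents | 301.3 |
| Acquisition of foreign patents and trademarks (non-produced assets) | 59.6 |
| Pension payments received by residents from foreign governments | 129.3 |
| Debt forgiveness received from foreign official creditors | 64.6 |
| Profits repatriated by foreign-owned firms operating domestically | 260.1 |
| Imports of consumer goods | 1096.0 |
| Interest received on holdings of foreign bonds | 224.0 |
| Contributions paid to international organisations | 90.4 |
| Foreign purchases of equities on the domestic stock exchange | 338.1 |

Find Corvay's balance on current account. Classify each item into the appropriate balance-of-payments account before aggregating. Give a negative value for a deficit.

Goods: 844.1 - 543.3 - 1096.0 = -795.2
Services: 270.3 + 248.9 - 467.7 - 233.2 = -181.7
Primary income: -99.0 + 224.0 - 260.1 = -135.1
Secondary income: 129.3 - 90.4 = 38.9
Current account = (-795.2) + (-181.7) + (-135.1) + 38.9 = -1073.1
(Excluded from the current account — capital account: sale of embassy land to a foreign government 44.7, acquisition of foreign patents and trademarks (non-produced assets) 59.6, debt forgiveness received from foreign official creditors 64.6; financial account: sale of domestic government bonds to non-residents 301.3, foreign purchases of equities on the domestic stock exchange 338.1.)

-1073.1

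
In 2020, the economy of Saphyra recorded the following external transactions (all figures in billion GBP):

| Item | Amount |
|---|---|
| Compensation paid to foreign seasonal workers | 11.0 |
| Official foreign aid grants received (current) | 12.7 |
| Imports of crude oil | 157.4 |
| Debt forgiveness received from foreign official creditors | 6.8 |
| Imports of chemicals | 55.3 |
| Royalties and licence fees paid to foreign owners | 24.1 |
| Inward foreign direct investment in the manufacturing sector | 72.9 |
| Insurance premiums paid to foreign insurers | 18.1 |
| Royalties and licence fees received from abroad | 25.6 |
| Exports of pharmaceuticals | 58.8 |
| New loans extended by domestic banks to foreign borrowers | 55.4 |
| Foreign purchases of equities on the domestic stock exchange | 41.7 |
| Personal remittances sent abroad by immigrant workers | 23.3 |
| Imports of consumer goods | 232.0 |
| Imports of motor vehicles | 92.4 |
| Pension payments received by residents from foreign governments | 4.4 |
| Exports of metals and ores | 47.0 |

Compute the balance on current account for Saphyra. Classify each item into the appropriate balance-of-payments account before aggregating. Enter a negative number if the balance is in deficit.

-465.1

Goods: 58.8 - 232.0 - 55.3 - 157.4 + 47.0 - 92.4 = -431.3
Services: 25.6 - 24.1 - 18.1 = -16.6
Primary income: -11.0
Secondary income: 4.4 + 12.7 - 23.3 = -6.2
Current account = (-431.3) + (-16.6) + (-11.0) + (-6.2) = -465.1
(Excluded from the current account — capital account: debt forgiveness received from foreign official creditors 6.8; financial account: inward foreign direct investment in the manufacturing sector 72.9, new loans extended by domestic banks to foreign borrowers 55.4, foreign purchases of equities on the domestic stock exchange 41.7.)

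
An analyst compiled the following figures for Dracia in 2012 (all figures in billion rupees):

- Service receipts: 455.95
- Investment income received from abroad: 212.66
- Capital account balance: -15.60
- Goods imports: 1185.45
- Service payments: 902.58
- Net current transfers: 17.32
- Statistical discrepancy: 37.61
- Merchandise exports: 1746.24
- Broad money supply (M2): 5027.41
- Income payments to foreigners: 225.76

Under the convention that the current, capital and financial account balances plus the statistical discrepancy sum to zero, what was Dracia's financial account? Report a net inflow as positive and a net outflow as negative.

Goods balance = 1746.24 - 1185.45 = 560.79
Services balance = 455.95 - 902.58 = -446.63
Trade balance (goods + services) = 560.79 + (-446.63) = 114.16
Net primary income = 212.66 - 225.76 = -13.10
Net secondary income = 17.32
Current account = 114.16 + (-13.10) + 17.32 = 118.38
Financial account = -(118.38 + (-15.60) + 37.61) = -140.39

-140.39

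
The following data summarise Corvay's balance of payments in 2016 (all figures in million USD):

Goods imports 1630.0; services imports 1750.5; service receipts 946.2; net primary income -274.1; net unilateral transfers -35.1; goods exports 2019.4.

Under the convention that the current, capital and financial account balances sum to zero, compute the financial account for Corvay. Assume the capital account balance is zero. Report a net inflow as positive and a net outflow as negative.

724.1

Goods balance = 2019.4 - 1630.0 = 389.4
Services balance = 946.2 - 1750.5 = -804.3
Trade balance (goods + services) = 389.4 + (-804.3) = -414.9
Net primary income = -274.1
Net secondary income = -35.1
Current account = -414.9 + (-274.1) + (-35.1) = -724.1
Financial account = -(-724.1) = 724.1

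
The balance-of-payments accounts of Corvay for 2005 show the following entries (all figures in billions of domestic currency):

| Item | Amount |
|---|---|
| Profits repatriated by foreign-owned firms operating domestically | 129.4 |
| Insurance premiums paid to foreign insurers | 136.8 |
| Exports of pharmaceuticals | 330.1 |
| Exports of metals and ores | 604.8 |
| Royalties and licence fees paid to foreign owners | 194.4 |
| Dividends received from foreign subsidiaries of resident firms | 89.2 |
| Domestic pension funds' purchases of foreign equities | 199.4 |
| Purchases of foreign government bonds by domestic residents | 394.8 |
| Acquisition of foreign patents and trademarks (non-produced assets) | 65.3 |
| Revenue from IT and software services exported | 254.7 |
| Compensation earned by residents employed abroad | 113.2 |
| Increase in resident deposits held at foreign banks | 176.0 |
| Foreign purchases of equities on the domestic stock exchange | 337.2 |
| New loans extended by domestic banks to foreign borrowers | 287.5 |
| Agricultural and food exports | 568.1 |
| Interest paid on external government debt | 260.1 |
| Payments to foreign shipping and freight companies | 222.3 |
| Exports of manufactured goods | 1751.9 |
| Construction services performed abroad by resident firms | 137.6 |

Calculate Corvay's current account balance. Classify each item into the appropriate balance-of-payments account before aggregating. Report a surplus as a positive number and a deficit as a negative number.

2906.6

Goods: 1751.9 + 604.8 + 330.1 + 568.1 = 3254.9
Services: 137.6 + 254.7 - 222.3 - 136.8 - 194.4 = -161.2
Primary income: 113.2 - 260.1 + 89.2 - 129.4 = -187.1
Current account = 3254.9 + (-161.2) + (-187.1) = 2906.6
(Excluded from the current account — financial account: domestic pension funds' purchases of foreign equities 199.4, purchases of foreign government bonds by domestic residents 394.8, increase in resident deposits held at foreign banks 176.0, foreign purchases of equities on the domestic stock exchange 337.2, new loans extended by domestic banks to foreign borrowers 287.5; capital account: acquisition of foreign patents and trademarks (non-produced assets) 65.3.)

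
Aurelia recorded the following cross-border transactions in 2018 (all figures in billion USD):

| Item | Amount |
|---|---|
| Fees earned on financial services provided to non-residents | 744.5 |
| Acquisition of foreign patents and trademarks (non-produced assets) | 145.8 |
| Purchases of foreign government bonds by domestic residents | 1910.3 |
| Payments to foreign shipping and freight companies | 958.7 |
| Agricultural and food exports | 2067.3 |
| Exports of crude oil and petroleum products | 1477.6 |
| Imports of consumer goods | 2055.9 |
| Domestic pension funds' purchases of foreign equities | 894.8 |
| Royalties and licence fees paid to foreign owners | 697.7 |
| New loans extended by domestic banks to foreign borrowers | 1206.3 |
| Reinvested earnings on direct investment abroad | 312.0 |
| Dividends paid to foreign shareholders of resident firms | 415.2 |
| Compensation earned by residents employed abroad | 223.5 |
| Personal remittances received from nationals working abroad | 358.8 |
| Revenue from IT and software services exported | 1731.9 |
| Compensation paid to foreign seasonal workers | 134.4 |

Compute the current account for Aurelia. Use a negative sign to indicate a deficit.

2653.7

Goods: -2055.9 + 1477.6 + 2067.3 = 1489.0
Services: 744.5 - 697.7 - 958.7 + 1731.9 = 820.0
Primary income: -134.4 + 312.0 + 223.5 - 415.2 = -14.1
Secondary income: 358.8
Current account = 1489.0 + 820.0 + (-14.1) + 358.8 = 2653.7
(Excluded from the current account — capital account: acquisition of foreign patents and trademarks (non-produced assets) 145.8; financial account: purchases of foreign government bonds by domestic residents 1910.3, domestic pension funds' purchases of foreign equities 894.8, new loans extended by domestic banks to foreign borrowers 1206.3.)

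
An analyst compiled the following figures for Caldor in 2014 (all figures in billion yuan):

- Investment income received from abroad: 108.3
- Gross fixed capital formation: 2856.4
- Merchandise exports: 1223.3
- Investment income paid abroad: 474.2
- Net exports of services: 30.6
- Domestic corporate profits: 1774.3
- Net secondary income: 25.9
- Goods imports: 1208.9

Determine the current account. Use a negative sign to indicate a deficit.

-295.0

Goods balance = 1223.3 - 1208.9 = 14.4
Services balance = 30.6
Trade balance (goods + services) = 14.4 + 30.6 = 45.0
Net primary income = 108.3 - 474.2 = -365.9
Net secondary income = 25.9
Current account = 45.0 + (-365.9) + 25.9 = -295.0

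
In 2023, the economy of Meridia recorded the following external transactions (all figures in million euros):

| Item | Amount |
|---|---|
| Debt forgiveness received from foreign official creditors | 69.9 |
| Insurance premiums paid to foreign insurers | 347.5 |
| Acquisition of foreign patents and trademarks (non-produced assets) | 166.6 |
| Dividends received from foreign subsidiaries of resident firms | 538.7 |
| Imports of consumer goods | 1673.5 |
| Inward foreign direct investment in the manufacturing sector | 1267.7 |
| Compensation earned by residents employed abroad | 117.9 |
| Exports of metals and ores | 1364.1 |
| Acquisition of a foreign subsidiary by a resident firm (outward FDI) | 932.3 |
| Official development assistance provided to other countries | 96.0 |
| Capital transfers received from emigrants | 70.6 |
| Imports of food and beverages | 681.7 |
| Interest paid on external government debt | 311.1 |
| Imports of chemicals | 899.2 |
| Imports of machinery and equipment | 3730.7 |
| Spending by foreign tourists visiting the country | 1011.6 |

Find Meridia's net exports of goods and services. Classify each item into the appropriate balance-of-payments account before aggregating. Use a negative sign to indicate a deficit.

-4956.9

Goods: -681.7 - 1673.5 - 899.2 + 1364.1 - 3730.7 = -5621.0
Services: -347.5 + 1011.6 = 664.1
Trade balance = -5621.0 + 664.1 = -4956.9
(Excluded from the trade balance — capital account: debt forgiveness received from foreign official creditors 69.9, acquisition of foreign patents and trademarks (non-produced assets) 166.6, capital transfers received from emigrants 70.6; primary income: dividends received from foreign subsidiaries of resident firms 538.7, compensation earned by residents employed abroad 117.9, interest paid on external government debt 311.1; financial account: inward foreign direct investment in the manufacturing sector 1267.7, acquisition of a foreign subsidiary by a resident firm (outward FDI) 932.3; secondary income: official development assistance provided to other countries 96.0.)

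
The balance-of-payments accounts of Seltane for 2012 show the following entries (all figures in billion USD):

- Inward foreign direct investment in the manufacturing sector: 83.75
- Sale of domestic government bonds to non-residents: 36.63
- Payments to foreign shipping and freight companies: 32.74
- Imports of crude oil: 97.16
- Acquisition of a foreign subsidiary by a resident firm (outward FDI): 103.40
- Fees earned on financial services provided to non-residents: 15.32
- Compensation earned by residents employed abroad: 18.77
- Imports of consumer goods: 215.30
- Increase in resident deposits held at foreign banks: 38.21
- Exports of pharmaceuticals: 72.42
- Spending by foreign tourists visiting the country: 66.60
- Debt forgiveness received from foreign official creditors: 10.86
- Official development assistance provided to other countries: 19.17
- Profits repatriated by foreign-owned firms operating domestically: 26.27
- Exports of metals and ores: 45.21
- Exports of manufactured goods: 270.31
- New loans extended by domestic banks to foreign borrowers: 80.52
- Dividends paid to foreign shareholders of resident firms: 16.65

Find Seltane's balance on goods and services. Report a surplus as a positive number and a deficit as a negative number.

Goods: -97.16 + 45.21 - 215.30 + 72.42 + 270.31 = 75.48
Services: 15.32 - 32.74 + 66.60 = 49.18
Trade balance = 75.48 + 49.18 = 124.66
(Excluded from the trade balance — financial account: inward foreign direct investment in the manufacturing sector 83.75, sale of domestic government bonds to non-residents 36.63, acquisition of a foreign subsidiary by a resident firm (outward FDI) 103.40, increase in resident deposits held at foreign banks 38.21, new loans extended by domestic banks to foreign borrowers 80.52; primary income: compensation earned by residents employed abroad 18.77, profits repatriated by foreign-owned firms operating domestically 26.27, dividends paid to foreign shareholders of resident firms 16.65; capital account: debt forgiveness received from foreign official creditors 10.86; secondary income: official development assistance provided to other countries 19.17.)

124.66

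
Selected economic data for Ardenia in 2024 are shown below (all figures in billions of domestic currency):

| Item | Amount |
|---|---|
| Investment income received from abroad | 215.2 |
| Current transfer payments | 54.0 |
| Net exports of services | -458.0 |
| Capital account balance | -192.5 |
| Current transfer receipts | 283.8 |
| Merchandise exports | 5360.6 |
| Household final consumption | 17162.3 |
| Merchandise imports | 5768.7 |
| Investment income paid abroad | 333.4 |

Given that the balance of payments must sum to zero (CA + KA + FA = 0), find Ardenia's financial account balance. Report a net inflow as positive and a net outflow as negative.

947.0

Goods balance = 5360.6 - 5768.7 = -408.1
Services balance = -458.0
Trade balance (goods + services) = -408.1 + (-458.0) = -866.1
Net primary income = 215.2 - 333.4 = -118.2
Net secondary income = 283.8 - 54.0 = 229.8
Current account = -866.1 + (-118.2) + 229.8 = -754.5
Financial account = -(-754.5 + (-192.5)) = 947.0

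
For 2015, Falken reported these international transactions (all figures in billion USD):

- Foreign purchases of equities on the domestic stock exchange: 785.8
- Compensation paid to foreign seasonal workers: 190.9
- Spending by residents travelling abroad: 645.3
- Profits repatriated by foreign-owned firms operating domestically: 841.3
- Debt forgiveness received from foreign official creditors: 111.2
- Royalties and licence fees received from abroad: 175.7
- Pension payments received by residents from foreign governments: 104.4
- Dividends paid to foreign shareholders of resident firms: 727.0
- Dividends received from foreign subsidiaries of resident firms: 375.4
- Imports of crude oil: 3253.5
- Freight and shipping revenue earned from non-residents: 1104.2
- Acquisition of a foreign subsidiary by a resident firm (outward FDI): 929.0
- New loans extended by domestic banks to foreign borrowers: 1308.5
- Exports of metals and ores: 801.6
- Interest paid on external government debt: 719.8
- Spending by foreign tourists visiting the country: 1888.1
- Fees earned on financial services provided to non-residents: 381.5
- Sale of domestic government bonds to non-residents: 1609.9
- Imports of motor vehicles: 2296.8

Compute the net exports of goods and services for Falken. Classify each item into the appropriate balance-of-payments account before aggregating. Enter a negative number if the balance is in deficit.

Goods: 801.6 - 3253.5 - 2296.8 = -4748.7
Services: 175.7 + 1888.1 + 381.5 + 1104.2 - 645.3 = 2904.2
Trade balance = -4748.7 + 2904.2 = -1844.5
(Excluded from the trade balance — financial account: foreign purchases of equities on the domestic stock exchange 785.8, acquisition of a foreign subsidiary by a resident firm (outward FDI) 929.0, new loans extended by domestic banks to foreign borrowers 1308.5, sale of domestic government bonds to non-residents 1609.9; primary income: compensation paid to foreign seasonal workers 190.9, profits repatriated by foreign-owned firms operating domestically 841.3, dividends paid to foreign shareholders of resident firms 727.0, dividends received from foreign subsidiaries of resident firms 375.4, interest paid on external government debt 719.8; capital account: debt forgiveness received from foreign official creditors 111.2; secondary income: pension payments received by residents from foreign governments 104.4.)

-1844.5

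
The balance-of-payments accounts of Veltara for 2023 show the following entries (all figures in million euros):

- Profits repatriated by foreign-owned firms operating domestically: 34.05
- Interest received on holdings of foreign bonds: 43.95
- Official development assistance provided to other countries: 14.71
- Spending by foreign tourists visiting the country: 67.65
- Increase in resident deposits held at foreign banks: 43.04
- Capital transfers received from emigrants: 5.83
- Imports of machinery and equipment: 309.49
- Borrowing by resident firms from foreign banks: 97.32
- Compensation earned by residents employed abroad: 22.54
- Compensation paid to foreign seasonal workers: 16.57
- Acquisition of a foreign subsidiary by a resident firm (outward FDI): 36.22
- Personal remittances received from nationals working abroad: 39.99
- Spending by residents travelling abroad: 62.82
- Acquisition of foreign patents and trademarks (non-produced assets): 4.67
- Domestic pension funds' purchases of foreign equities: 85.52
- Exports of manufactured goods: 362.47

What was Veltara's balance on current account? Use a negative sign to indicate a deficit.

Goods: -309.49 + 362.47 = 52.98
Services: -62.82 + 67.65 = 4.83
Primary income: -16.57 - 34.05 + 43.95 + 22.54 = 15.87
Secondary income: -14.71 + 39.99 = 25.28
Current account = 52.98 + 4.83 + 15.87 + 25.28 = 98.96
(Excluded from the current account — financial account: increase in resident deposits held at foreign banks 43.04, borrowing by resident firms from foreign banks 97.32, acquisition of a foreign subsidiary by a resident firm (outward FDI) 36.22, domestic pension funds' purchases of foreign equities 85.52; capital account: capital transfers received from emigrants 5.83, acquisition of foreign patents and trademarks (non-produced assets) 4.67.)

98.96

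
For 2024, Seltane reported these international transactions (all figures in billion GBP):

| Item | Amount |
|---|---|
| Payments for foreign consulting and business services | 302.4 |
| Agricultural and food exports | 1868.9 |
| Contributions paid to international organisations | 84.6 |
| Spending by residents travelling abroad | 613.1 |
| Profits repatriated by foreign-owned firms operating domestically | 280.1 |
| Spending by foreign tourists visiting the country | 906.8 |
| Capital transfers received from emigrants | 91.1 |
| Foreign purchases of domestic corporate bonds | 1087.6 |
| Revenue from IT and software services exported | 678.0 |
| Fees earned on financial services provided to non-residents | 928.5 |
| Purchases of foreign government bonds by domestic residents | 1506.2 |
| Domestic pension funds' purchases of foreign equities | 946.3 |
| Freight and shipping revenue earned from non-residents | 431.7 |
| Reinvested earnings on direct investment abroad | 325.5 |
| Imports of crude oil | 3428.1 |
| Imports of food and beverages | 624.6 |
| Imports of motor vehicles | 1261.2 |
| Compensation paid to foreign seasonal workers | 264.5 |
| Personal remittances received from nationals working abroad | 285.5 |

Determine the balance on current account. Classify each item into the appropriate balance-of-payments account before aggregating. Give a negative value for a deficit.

Goods: -1261.2 - 624.6 + 1868.9 - 3428.1 = -3445.0
Services: 928.5 - 302.4 + 678.0 + 431.7 - 613.1 + 906.8 = 2029.5
Primary income: 325.5 - 280.1 - 264.5 = -219.1
Secondary income: 285.5 - 84.6 = 200.9
Current account = (-3445.0) + 2029.5 + (-219.1) + 200.9 = -1433.7
(Excluded from the current account — capital account: capital transfers received from emigrants 91.1; financial account: foreign purchases of domestic corporate bonds 1087.6, purchases of foreign government bonds by domestic residents 1506.2, domestic pension funds' purchases of foreign equities 946.3.)

-1433.7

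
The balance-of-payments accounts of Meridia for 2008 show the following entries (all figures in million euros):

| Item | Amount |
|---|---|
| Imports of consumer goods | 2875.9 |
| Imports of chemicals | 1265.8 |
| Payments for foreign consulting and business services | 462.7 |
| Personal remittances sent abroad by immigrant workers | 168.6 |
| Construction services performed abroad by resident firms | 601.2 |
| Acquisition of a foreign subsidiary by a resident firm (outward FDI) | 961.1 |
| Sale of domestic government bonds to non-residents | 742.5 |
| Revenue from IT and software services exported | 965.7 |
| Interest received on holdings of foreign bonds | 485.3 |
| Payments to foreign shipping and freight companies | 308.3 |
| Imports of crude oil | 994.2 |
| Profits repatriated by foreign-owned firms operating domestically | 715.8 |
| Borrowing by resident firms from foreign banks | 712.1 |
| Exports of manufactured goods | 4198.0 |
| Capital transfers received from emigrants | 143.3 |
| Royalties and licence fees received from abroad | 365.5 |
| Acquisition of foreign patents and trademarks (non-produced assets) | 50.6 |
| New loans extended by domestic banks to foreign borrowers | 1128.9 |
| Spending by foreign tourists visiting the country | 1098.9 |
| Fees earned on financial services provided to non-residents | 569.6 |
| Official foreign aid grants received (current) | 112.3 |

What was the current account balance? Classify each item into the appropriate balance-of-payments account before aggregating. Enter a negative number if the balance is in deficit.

Goods: -2875.9 + 4198.0 - 1265.8 - 994.2 = -937.9
Services: 365.5 + 1098.9 + 965.7 - 462.7 + 569.6 + 601.2 - 308.3 = 2829.9
Primary income: 485.3 - 715.8 = -230.5
Secondary income: 112.3 - 168.6 = -56.3
Current account = (-937.9) + 2829.9 + (-230.5) + (-56.3) = 1605.2
(Excluded from the current account — financial account: acquisition of a foreign subsidiary by a resident firm (outward FDI) 961.1, sale of domestic government bonds to non-residents 742.5, borrowing by resident firms from foreign banks 712.1, new loans extended by domestic banks to foreign borrowers 1128.9; capital account: capital transfers received from emigrants 143.3, acquisition of foreign patents and trademarks (non-produced assets) 50.6.)

1605.2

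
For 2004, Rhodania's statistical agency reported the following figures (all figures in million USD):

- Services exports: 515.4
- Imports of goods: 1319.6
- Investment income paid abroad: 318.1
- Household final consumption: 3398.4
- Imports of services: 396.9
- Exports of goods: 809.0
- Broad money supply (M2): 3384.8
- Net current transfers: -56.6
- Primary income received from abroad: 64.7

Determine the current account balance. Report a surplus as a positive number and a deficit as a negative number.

-702.1

Goods balance = 809.0 - 1319.6 = -510.6
Services balance = 515.4 - 396.9 = 118.5
Trade balance (goods + services) = -510.6 + 118.5 = -392.1
Net primary income = 64.7 - 318.1 = -253.4
Net secondary income = -56.6
Current account = -392.1 + (-253.4) + (-56.6) = -702.1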